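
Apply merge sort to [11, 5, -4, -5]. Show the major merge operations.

Divide and conquer:
  Merge [11] + [5] -> [5, 11]
  Merge [-4] + [-5] -> [-5, -4]
  Merge [5, 11] + [-5, -4] -> [-5, -4, 5, 11]


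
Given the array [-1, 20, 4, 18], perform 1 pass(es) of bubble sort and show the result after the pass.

After pass 1: [-1, 4, 18, 20] (2 swaps)
Total swaps: 2


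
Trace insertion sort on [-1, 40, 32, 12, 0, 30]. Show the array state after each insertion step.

First element -1 is already 'sorted'
Insert 40: shifted 0 elements -> [-1, 40, 32, 12, 0, 30]
Insert 32: shifted 1 elements -> [-1, 32, 40, 12, 0, 30]
Insert 12: shifted 2 elements -> [-1, 12, 32, 40, 0, 30]
Insert 0: shifted 3 elements -> [-1, 0, 12, 32, 40, 30]
Insert 30: shifted 2 elements -> [-1, 0, 12, 30, 32, 40]


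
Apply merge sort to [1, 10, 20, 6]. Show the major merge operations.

Divide and conquer:
  Merge [1] + [10] -> [1, 10]
  Merge [20] + [6] -> [6, 20]
  Merge [1, 10] + [6, 20] -> [1, 6, 10, 20]


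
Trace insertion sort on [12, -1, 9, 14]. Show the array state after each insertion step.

First element 12 is already 'sorted'
Insert -1: shifted 1 elements -> [-1, 12, 9, 14]
Insert 9: shifted 1 elements -> [-1, 9, 12, 14]
Insert 14: shifted 0 elements -> [-1, 9, 12, 14]


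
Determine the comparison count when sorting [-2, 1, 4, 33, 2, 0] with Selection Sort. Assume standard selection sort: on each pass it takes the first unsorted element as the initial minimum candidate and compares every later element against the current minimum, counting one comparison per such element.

Pass 1: scan indices 1..5 for the minimum = 5 comparison(s); min is -2, place at index 0 -> [-2, 1, 4, 33, 2, 0]
Pass 2: scan indices 2..5 for the minimum = 4 comparison(s); min is 0, place at index 1 -> [-2, 0, 4, 33, 2, 1]
Pass 3: scan indices 3..5 for the minimum = 3 comparison(s); min is 1, place at index 2 -> [-2, 0, 1, 33, 2, 4]
Pass 4: scan indices 4..5 for the minimum = 2 comparison(s); min is 2, place at index 3 -> [-2, 0, 1, 2, 33, 4]
Pass 5: scan indices 5..5 for the minimum = 1 comparison(s); min is 4, place at index 4 -> [-2, 0, 1, 2, 4, 33]
Selection sort always scans the whole unsorted suffix, so the count is (n-1) + (n-2) + ... + 1 = n(n-1)/2 = 6*5/2 = 15 regardless of the input order.
Total comparisons: 5 + 4 + 3 + 2 + 1 = 15


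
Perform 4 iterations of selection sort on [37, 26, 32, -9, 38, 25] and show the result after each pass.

Pass 1: Select minimum -9 at index 3, swap -> [-9, 26, 32, 37, 38, 25]
Pass 2: Select minimum 25 at index 5, swap -> [-9, 25, 32, 37, 38, 26]
Pass 3: Select minimum 26 at index 5, swap -> [-9, 25, 26, 37, 38, 32]
Pass 4: Select minimum 32 at index 5, swap -> [-9, 25, 26, 32, 38, 37]


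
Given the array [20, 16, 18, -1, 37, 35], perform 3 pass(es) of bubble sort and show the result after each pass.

After pass 1: [16, 18, -1, 20, 35, 37] (4 swaps)
After pass 2: [16, -1, 18, 20, 35, 37] (1 swaps)
After pass 3: [-1, 16, 18, 20, 35, 37] (1 swaps)
Total swaps: 6


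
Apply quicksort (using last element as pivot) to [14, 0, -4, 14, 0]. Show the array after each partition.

Partition 1: pivot=0 at index 2 -> [0, -4, 0, 14, 14]
Partition 2: pivot=-4 at index 0 -> [-4, 0, 0, 14, 14]
Partition 3: pivot=14 at index 4 -> [-4, 0, 0, 14, 14]


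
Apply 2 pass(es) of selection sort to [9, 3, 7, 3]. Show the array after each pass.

Pass 1: Select minimum 3 at index 1, swap -> [3, 9, 7, 3]
Pass 2: Select minimum 3 at index 3, swap -> [3, 3, 7, 9]


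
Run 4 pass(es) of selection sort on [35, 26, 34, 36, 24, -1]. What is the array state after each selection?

Pass 1: Select minimum -1 at index 5, swap -> [-1, 26, 34, 36, 24, 35]
Pass 2: Select minimum 24 at index 4, swap -> [-1, 24, 34, 36, 26, 35]
Pass 3: Select minimum 26 at index 4, swap -> [-1, 24, 26, 36, 34, 35]
Pass 4: Select minimum 34 at index 4, swap -> [-1, 24, 26, 34, 36, 35]


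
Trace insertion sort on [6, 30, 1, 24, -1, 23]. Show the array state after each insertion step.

First element 6 is already 'sorted'
Insert 30: shifted 0 elements -> [6, 30, 1, 24, -1, 23]
Insert 1: shifted 2 elements -> [1, 6, 30, 24, -1, 23]
Insert 24: shifted 1 elements -> [1, 6, 24, 30, -1, 23]
Insert -1: shifted 4 elements -> [-1, 1, 6, 24, 30, 23]
Insert 23: shifted 2 elements -> [-1, 1, 6, 23, 24, 30]


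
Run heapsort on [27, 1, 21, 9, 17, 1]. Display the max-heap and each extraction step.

Build heap: [27, 17, 21, 9, 1, 1]
Extract 27: [21, 17, 1, 9, 1, 27]
Extract 21: [17, 9, 1, 1, 21, 27]
Extract 17: [9, 1, 1, 17, 21, 27]
Extract 9: [1, 1, 9, 17, 21, 27]
Extract 1: [1, 1, 9, 17, 21, 27]


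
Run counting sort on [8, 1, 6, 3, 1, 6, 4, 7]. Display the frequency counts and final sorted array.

Count array: [0, 2, 0, 1, 1, 0, 2, 1, 1]
(count[i] = number of elements equal to i)
Cumulative count: [0, 2, 2, 3, 4, 4, 6, 7, 8]
Sorted: [1, 1, 3, 4, 6, 6, 7, 8]


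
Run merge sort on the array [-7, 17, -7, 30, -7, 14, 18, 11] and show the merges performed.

Divide and conquer:
  Merge [-7] + [17] -> [-7, 17]
  Merge [-7] + [30] -> [-7, 30]
  Merge [-7, 17] + [-7, 30] -> [-7, -7, 17, 30]
  Merge [-7] + [14] -> [-7, 14]
  Merge [18] + [11] -> [11, 18]
  Merge [-7, 14] + [11, 18] -> [-7, 11, 14, 18]
  Merge [-7, -7, 17, 30] + [-7, 11, 14, 18] -> [-7, -7, -7, 11, 14, 17, 18, 30]


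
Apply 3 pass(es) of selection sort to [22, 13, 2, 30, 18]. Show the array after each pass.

Pass 1: Select minimum 2 at index 2, swap -> [2, 13, 22, 30, 18]
Pass 2: Select minimum 13 at index 1, swap -> [2, 13, 22, 30, 18]
Pass 3: Select minimum 18 at index 4, swap -> [2, 13, 18, 30, 22]


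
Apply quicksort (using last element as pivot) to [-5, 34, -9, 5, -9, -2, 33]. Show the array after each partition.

Partition 1: pivot=33 at index 5 -> [-5, -9, 5, -9, -2, 33, 34]
Partition 2: pivot=-2 at index 3 -> [-5, -9, -9, -2, 5, 33, 34]
Partition 3: pivot=-9 at index 1 -> [-9, -9, -5, -2, 5, 33, 34]


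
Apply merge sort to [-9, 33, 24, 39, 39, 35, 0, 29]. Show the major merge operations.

Divide and conquer:
  Merge [-9] + [33] -> [-9, 33]
  Merge [24] + [39] -> [24, 39]
  Merge [-9, 33] + [24, 39] -> [-9, 24, 33, 39]
  Merge [39] + [35] -> [35, 39]
  Merge [0] + [29] -> [0, 29]
  Merge [35, 39] + [0, 29] -> [0, 29, 35, 39]
  Merge [-9, 24, 33, 39] + [0, 29, 35, 39] -> [-9, 0, 24, 29, 33, 35, 39, 39]


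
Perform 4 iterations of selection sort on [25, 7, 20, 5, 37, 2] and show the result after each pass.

Pass 1: Select minimum 2 at index 5, swap -> [2, 7, 20, 5, 37, 25]
Pass 2: Select minimum 5 at index 3, swap -> [2, 5, 20, 7, 37, 25]
Pass 3: Select minimum 7 at index 3, swap -> [2, 5, 7, 20, 37, 25]
Pass 4: Select minimum 20 at index 3, swap -> [2, 5, 7, 20, 37, 25]


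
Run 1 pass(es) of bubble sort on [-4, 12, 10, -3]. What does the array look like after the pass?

After pass 1: [-4, 10, -3, 12] (2 swaps)
Total swaps: 2


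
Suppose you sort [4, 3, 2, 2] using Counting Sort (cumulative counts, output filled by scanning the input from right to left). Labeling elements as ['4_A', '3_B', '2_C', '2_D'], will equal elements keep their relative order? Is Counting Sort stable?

Trace Counting Sort on the labeled array (the key is the number; the letter only tracks identity):
  Counts for values 0..4: [0, 0, 2, 1, 1]
  Cumulative counts: [0, 0, 2, 3, 4]
  Scan right to left: place 2_D at output index 1
  Scan right to left: place 2_C at output index 0
  Scan right to left: place 3_B at output index 2
  Scan right to left: place 4_A at output index 3
  Output: [2_C, 2_D, 3_B, 4_A]
Equal keys:
  value 2: originally 2_C, 2_D; after sorting 2_C, 2_D -> order preserved
All equal keys kept their original relative order. Counting Sort is stable: scanning the input right to left with decreasing cumulative counts places later duplicates at later output positions.
Answer: Stable


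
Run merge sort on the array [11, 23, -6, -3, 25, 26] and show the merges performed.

Divide and conquer:
  Merge [23] + [-6] -> [-6, 23]
  Merge [11] + [-6, 23] -> [-6, 11, 23]
  Merge [25] + [26] -> [25, 26]
  Merge [-3] + [25, 26] -> [-3, 25, 26]
  Merge [-6, 11, 23] + [-3, 25, 26] -> [-6, -3, 11, 23, 25, 26]


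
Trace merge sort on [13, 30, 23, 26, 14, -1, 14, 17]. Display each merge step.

Divide and conquer:
  Merge [13] + [30] -> [13, 30]
  Merge [23] + [26] -> [23, 26]
  Merge [13, 30] + [23, 26] -> [13, 23, 26, 30]
  Merge [14] + [-1] -> [-1, 14]
  Merge [14] + [17] -> [14, 17]
  Merge [-1, 14] + [14, 17] -> [-1, 14, 14, 17]
  Merge [13, 23, 26, 30] + [-1, 14, 14, 17] -> [-1, 13, 14, 14, 17, 23, 26, 30]


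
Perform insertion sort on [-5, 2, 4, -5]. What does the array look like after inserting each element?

First element -5 is already 'sorted'
Insert 2: shifted 0 elements -> [-5, 2, 4, -5]
Insert 4: shifted 0 elements -> [-5, 2, 4, -5]
Insert -5: shifted 2 elements -> [-5, -5, 2, 4]


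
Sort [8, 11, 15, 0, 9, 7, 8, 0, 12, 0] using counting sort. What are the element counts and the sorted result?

Count array: [3, 0, 0, 0, 0, 0, 0, 1, 2, 1, 0, 1, 1, 0, 0, 1]
(count[i] = number of elements equal to i)
Cumulative count: [3, 3, 3, 3, 3, 3, 3, 4, 6, 7, 7, 8, 9, 9, 9, 10]
Sorted: [0, 0, 0, 7, 8, 8, 9, 11, 12, 15]


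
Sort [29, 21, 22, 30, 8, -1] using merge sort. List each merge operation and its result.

Divide and conquer:
  Merge [21] + [22] -> [21, 22]
  Merge [29] + [21, 22] -> [21, 22, 29]
  Merge [8] + [-1] -> [-1, 8]
  Merge [30] + [-1, 8] -> [-1, 8, 30]
  Merge [21, 22, 29] + [-1, 8, 30] -> [-1, 8, 21, 22, 29, 30]


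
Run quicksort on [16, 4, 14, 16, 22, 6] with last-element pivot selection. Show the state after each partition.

Partition 1: pivot=6 at index 1 -> [4, 6, 14, 16, 22, 16]
Partition 2: pivot=16 at index 4 -> [4, 6, 14, 16, 16, 22]
Partition 3: pivot=16 at index 3 -> [4, 6, 14, 16, 16, 22]


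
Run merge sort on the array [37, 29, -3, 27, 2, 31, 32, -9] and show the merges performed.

Divide and conquer:
  Merge [37] + [29] -> [29, 37]
  Merge [-3] + [27] -> [-3, 27]
  Merge [29, 37] + [-3, 27] -> [-3, 27, 29, 37]
  Merge [2] + [31] -> [2, 31]
  Merge [32] + [-9] -> [-9, 32]
  Merge [2, 31] + [-9, 32] -> [-9, 2, 31, 32]
  Merge [-3, 27, 29, 37] + [-9, 2, 31, 32] -> [-9, -3, 2, 27, 29, 31, 32, 37]


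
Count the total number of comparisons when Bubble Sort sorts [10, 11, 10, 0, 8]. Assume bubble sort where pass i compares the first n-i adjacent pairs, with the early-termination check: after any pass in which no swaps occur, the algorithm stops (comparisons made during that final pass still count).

Pass 1: compare adjacent pairs (0,1)..(3,4) = 4 comparison(s), 3 swap(s) -> [10, 10, 0, 8, 11]
Pass 2: compare adjacent pairs (0,1)..(2,3) = 3 comparison(s), 2 swap(s) -> [10, 0, 8, 10, 11]
Pass 3: compare adjacent pairs (0,1)..(1,2) = 2 comparison(s), 2 swap(s) -> [0, 8, 10, 10, 11]
Pass 4: compare adjacent pairs (0,1)..(0,1) = 1 comparison(s), 0 swap(s) -> [0, 8, 10, 10, 11]
No swaps in this pass, so bubble sort stops here.
Total comparisons: 4 + 3 + 2 + 1 = 10


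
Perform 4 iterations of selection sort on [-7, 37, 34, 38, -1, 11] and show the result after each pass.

Pass 1: Select minimum -7 at index 0, swap -> [-7, 37, 34, 38, -1, 11]
Pass 2: Select minimum -1 at index 4, swap -> [-7, -1, 34, 38, 37, 11]
Pass 3: Select minimum 11 at index 5, swap -> [-7, -1, 11, 38, 37, 34]
Pass 4: Select minimum 34 at index 5, swap -> [-7, -1, 11, 34, 37, 38]


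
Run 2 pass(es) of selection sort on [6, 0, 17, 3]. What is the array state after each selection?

Pass 1: Select minimum 0 at index 1, swap -> [0, 6, 17, 3]
Pass 2: Select minimum 3 at index 3, swap -> [0, 3, 17, 6]


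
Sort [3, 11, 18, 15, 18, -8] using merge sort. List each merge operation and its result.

Divide and conquer:
  Merge [11] + [18] -> [11, 18]
  Merge [3] + [11, 18] -> [3, 11, 18]
  Merge [18] + [-8] -> [-8, 18]
  Merge [15] + [-8, 18] -> [-8, 15, 18]
  Merge [3, 11, 18] + [-8, 15, 18] -> [-8, 3, 11, 15, 18, 18]


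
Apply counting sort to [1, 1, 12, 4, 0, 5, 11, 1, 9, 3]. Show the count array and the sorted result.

Count array: [1, 3, 0, 1, 1, 1, 0, 0, 0, 1, 0, 1, 1]
(count[i] = number of elements equal to i)
Cumulative count: [1, 4, 4, 5, 6, 7, 7, 7, 7, 8, 8, 9, 10]
Sorted: [0, 1, 1, 1, 3, 4, 5, 9, 11, 12]


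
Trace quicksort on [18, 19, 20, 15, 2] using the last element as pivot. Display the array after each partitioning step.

Partition 1: pivot=2 at index 0 -> [2, 19, 20, 15, 18]
Partition 2: pivot=18 at index 2 -> [2, 15, 18, 19, 20]
Partition 3: pivot=20 at index 4 -> [2, 15, 18, 19, 20]


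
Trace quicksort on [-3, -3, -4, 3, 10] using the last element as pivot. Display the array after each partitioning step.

Partition 1: pivot=10 at index 4 -> [-3, -3, -4, 3, 10]
Partition 2: pivot=3 at index 3 -> [-3, -3, -4, 3, 10]
Partition 3: pivot=-4 at index 0 -> [-4, -3, -3, 3, 10]
Partition 4: pivot=-3 at index 2 -> [-4, -3, -3, 3, 10]


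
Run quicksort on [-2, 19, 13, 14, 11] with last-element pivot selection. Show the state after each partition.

Partition 1: pivot=11 at index 1 -> [-2, 11, 13, 14, 19]
Partition 2: pivot=19 at index 4 -> [-2, 11, 13, 14, 19]
Partition 3: pivot=14 at index 3 -> [-2, 11, 13, 14, 19]


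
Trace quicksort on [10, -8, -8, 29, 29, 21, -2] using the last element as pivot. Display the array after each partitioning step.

Partition 1: pivot=-2 at index 2 -> [-8, -8, -2, 29, 29, 21, 10]
Partition 2: pivot=-8 at index 1 -> [-8, -8, -2, 29, 29, 21, 10]
Partition 3: pivot=10 at index 3 -> [-8, -8, -2, 10, 29, 21, 29]
Partition 4: pivot=29 at index 6 -> [-8, -8, -2, 10, 29, 21, 29]
Partition 5: pivot=21 at index 4 -> [-8, -8, -2, 10, 21, 29, 29]


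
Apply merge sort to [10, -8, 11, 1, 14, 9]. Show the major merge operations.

Divide and conquer:
  Merge [-8] + [11] -> [-8, 11]
  Merge [10] + [-8, 11] -> [-8, 10, 11]
  Merge [14] + [9] -> [9, 14]
  Merge [1] + [9, 14] -> [1, 9, 14]
  Merge [-8, 10, 11] + [1, 9, 14] -> [-8, 1, 9, 10, 11, 14]


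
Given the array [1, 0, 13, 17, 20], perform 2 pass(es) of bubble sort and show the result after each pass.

After pass 1: [0, 1, 13, 17, 20] (1 swaps)
After pass 2: [0, 1, 13, 17, 20] (0 swaps)
Total swaps: 1


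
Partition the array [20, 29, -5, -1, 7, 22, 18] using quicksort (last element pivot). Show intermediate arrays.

Partition 1: pivot=18 at index 3 -> [-5, -1, 7, 18, 20, 22, 29]
Partition 2: pivot=7 at index 2 -> [-5, -1, 7, 18, 20, 22, 29]
Partition 3: pivot=-1 at index 1 -> [-5, -1, 7, 18, 20, 22, 29]
Partition 4: pivot=29 at index 6 -> [-5, -1, 7, 18, 20, 22, 29]
Partition 5: pivot=22 at index 5 -> [-5, -1, 7, 18, 20, 22, 29]


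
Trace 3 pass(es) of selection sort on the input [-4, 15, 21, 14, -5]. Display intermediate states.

Pass 1: Select minimum -5 at index 4, swap -> [-5, 15, 21, 14, -4]
Pass 2: Select minimum -4 at index 4, swap -> [-5, -4, 21, 14, 15]
Pass 3: Select minimum 14 at index 3, swap -> [-5, -4, 14, 21, 15]


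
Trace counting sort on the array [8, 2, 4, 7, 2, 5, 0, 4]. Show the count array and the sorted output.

Count array: [1, 0, 2, 0, 2, 1, 0, 1, 1]
(count[i] = number of elements equal to i)
Cumulative count: [1, 1, 3, 3, 5, 6, 6, 7, 8]
Sorted: [0, 2, 2, 4, 4, 5, 7, 8]


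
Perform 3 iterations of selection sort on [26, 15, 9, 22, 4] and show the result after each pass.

Pass 1: Select minimum 4 at index 4, swap -> [4, 15, 9, 22, 26]
Pass 2: Select minimum 9 at index 2, swap -> [4, 9, 15, 22, 26]
Pass 3: Select minimum 15 at index 2, swap -> [4, 9, 15, 22, 26]


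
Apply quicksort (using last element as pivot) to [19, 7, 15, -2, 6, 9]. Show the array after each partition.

Partition 1: pivot=9 at index 3 -> [7, -2, 6, 9, 15, 19]
Partition 2: pivot=6 at index 1 -> [-2, 6, 7, 9, 15, 19]
Partition 3: pivot=19 at index 5 -> [-2, 6, 7, 9, 15, 19]


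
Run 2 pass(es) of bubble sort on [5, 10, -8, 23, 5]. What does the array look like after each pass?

After pass 1: [5, -8, 10, 5, 23] (2 swaps)
After pass 2: [-8, 5, 5, 10, 23] (2 swaps)
Total swaps: 4


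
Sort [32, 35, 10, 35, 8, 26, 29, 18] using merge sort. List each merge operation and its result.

Divide and conquer:
  Merge [32] + [35] -> [32, 35]
  Merge [10] + [35] -> [10, 35]
  Merge [32, 35] + [10, 35] -> [10, 32, 35, 35]
  Merge [8] + [26] -> [8, 26]
  Merge [29] + [18] -> [18, 29]
  Merge [8, 26] + [18, 29] -> [8, 18, 26, 29]
  Merge [10, 32, 35, 35] + [8, 18, 26, 29] -> [8, 10, 18, 26, 29, 32, 35, 35]


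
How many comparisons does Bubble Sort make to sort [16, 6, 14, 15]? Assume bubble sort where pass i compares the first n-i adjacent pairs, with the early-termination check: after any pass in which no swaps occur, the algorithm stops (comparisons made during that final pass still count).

Pass 1: compare adjacent pairs (0,1)..(2,3) = 3 comparison(s), 3 swap(s) -> [6, 14, 15, 16]
Pass 2: compare adjacent pairs (0,1)..(1,2) = 2 comparison(s), 0 swap(s) -> [6, 14, 15, 16]
No swaps in this pass, so bubble sort stops here.
Total comparisons: 3 + 2 = 5


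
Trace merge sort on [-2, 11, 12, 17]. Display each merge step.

Divide and conquer:
  Merge [-2] + [11] -> [-2, 11]
  Merge [12] + [17] -> [12, 17]
  Merge [-2, 11] + [12, 17] -> [-2, 11, 12, 17]


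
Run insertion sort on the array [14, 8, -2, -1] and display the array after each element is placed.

First element 14 is already 'sorted'
Insert 8: shifted 1 elements -> [8, 14, -2, -1]
Insert -2: shifted 2 elements -> [-2, 8, 14, -1]
Insert -1: shifted 2 elements -> [-2, -1, 8, 14]


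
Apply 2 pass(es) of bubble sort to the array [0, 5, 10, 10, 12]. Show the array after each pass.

After pass 1: [0, 5, 10, 10, 12] (0 swaps)
After pass 2: [0, 5, 10, 10, 12] (0 swaps)
Total swaps: 0


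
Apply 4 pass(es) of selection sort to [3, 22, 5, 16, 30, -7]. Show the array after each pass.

Pass 1: Select minimum -7 at index 5, swap -> [-7, 22, 5, 16, 30, 3]
Pass 2: Select minimum 3 at index 5, swap -> [-7, 3, 5, 16, 30, 22]
Pass 3: Select minimum 5 at index 2, swap -> [-7, 3, 5, 16, 30, 22]
Pass 4: Select minimum 16 at index 3, swap -> [-7, 3, 5, 16, 30, 22]


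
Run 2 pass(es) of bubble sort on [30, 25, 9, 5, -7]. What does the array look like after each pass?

After pass 1: [25, 9, 5, -7, 30] (4 swaps)
After pass 2: [9, 5, -7, 25, 30] (3 swaps)
Total swaps: 7


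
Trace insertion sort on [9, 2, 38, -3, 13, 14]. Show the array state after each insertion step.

First element 9 is already 'sorted'
Insert 2: shifted 1 elements -> [2, 9, 38, -3, 13, 14]
Insert 38: shifted 0 elements -> [2, 9, 38, -3, 13, 14]
Insert -3: shifted 3 elements -> [-3, 2, 9, 38, 13, 14]
Insert 13: shifted 1 elements -> [-3, 2, 9, 13, 38, 14]
Insert 14: shifted 1 elements -> [-3, 2, 9, 13, 14, 38]


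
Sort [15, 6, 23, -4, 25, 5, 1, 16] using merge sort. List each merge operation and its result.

Divide and conquer:
  Merge [15] + [6] -> [6, 15]
  Merge [23] + [-4] -> [-4, 23]
  Merge [6, 15] + [-4, 23] -> [-4, 6, 15, 23]
  Merge [25] + [5] -> [5, 25]
  Merge [1] + [16] -> [1, 16]
  Merge [5, 25] + [1, 16] -> [1, 5, 16, 25]
  Merge [-4, 6, 15, 23] + [1, 5, 16, 25] -> [-4, 1, 5, 6, 15, 16, 23, 25]


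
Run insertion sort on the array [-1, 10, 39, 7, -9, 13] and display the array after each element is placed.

First element -1 is already 'sorted'
Insert 10: shifted 0 elements -> [-1, 10, 39, 7, -9, 13]
Insert 39: shifted 0 elements -> [-1, 10, 39, 7, -9, 13]
Insert 7: shifted 2 elements -> [-1, 7, 10, 39, -9, 13]
Insert -9: shifted 4 elements -> [-9, -1, 7, 10, 39, 13]
Insert 13: shifted 1 elements -> [-9, -1, 7, 10, 13, 39]


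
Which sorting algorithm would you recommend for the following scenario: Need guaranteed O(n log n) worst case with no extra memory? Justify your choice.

Best choice: Heapsort
Reason: Heapsort is O(n log n) worst case and sorts in-place; quicksort can degrade to O(n^2)


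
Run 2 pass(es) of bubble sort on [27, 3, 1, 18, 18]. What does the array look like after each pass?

After pass 1: [3, 1, 18, 18, 27] (4 swaps)
After pass 2: [1, 3, 18, 18, 27] (1 swaps)
Total swaps: 5


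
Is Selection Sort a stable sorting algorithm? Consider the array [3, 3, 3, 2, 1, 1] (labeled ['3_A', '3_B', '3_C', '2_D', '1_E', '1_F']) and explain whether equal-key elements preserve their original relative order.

Trace Selection Sort on the labeled array (the key is the number; the letter only tracks identity):
  Pass 1: minimum of unsorted part is 1_E at index 4; swap it with 3_A at index 0 -> [1_E, 3_B, 3_C, 2_D, 3_A, 1_F]
  Pass 2: minimum of unsorted part is 1_F at index 5; swap it with 3_B at index 1 -> [1_E, 1_F, 3_C, 2_D, 3_A, 3_B]
  Pass 3: minimum of unsorted part is 2_D at index 3; swap it with 3_C at index 2 -> [1_E, 1_F, 2_D, 3_C, 3_A, 3_B]
  Pass 4: minimum 3_C is already at index 3; no swap -> [1_E, 1_F, 2_D, 3_C, 3_A, 3_B]
  Pass 5: minimum 3_A is already at index 4; no swap -> [1_E, 1_F, 2_D, 3_C, 3_A, 3_B]
Final order: [1_E, 1_F, 2_D, 3_C, 3_A, 3_B]
Equal keys:
  value 1: originally 1_E, 1_F; after sorting 1_E, 1_F -> order preserved
  value 3: originally 3_A, 3_B, 3_C; after sorting 3_C, 3_A, 3_B -> order changed
Equal keys were reordered, so Selection Sort is not stable: the long-range swap that moves the minimum into place can carry an element past an equal key. (One such input is enough; an unstable sort may happen to preserve order on other inputs, but it gives no guarantee.)
Answer: Not stable


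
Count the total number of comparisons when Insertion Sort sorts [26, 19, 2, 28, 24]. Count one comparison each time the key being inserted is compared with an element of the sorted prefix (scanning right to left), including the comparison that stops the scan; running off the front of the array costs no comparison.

Insert 19: 26 > 19 (shift), reached front = 1 comparison(s) -> [19, 26, 2, 28, 24]
Insert 2: 26 > 2 (shift), 19 > 2 (shift), reached front = 2 comparison(s) -> [2, 19, 26, 28, 24]
Insert 28: 26 <= 28 (stop) = 1 comparison(s) -> [2, 19, 26, 28, 24]
Insert 24: 28 > 24 (shift), 26 > 24 (shift), 19 <= 24 (stop) = 3 comparison(s) -> [2, 19, 24, 26, 28]
Total comparisons: 1 + 2 + 1 + 3 = 7


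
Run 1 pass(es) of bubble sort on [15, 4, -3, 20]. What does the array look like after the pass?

After pass 1: [4, -3, 15, 20] (2 swaps)
Total swaps: 2


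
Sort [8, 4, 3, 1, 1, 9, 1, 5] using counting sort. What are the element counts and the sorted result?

Count array: [0, 3, 0, 1, 1, 1, 0, 0, 1, 1]
(count[i] = number of elements equal to i)
Cumulative count: [0, 3, 3, 4, 5, 6, 6, 6, 7, 8]
Sorted: [1, 1, 1, 3, 4, 5, 8, 9]


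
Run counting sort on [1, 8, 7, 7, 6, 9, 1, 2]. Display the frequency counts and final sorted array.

Count array: [0, 2, 1, 0, 0, 0, 1, 2, 1, 1]
(count[i] = number of elements equal to i)
Cumulative count: [0, 2, 3, 3, 3, 3, 4, 6, 7, 8]
Sorted: [1, 1, 2, 6, 7, 7, 8, 9]


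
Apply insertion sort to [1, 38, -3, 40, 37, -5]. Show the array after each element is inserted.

First element 1 is already 'sorted'
Insert 38: shifted 0 elements -> [1, 38, -3, 40, 37, -5]
Insert -3: shifted 2 elements -> [-3, 1, 38, 40, 37, -5]
Insert 40: shifted 0 elements -> [-3, 1, 38, 40, 37, -5]
Insert 37: shifted 2 elements -> [-3, 1, 37, 38, 40, -5]
Insert -5: shifted 5 elements -> [-5, -3, 1, 37, 38, 40]


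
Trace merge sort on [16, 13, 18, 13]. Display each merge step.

Divide and conquer:
  Merge [16] + [13] -> [13, 16]
  Merge [18] + [13] -> [13, 18]
  Merge [13, 16] + [13, 18] -> [13, 13, 16, 18]


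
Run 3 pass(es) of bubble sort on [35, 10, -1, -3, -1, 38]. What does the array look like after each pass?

After pass 1: [10, -1, -3, -1, 35, 38] (4 swaps)
After pass 2: [-1, -3, -1, 10, 35, 38] (3 swaps)
After pass 3: [-3, -1, -1, 10, 35, 38] (1 swaps)
Total swaps: 8


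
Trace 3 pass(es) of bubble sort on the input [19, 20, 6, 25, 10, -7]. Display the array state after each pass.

After pass 1: [19, 6, 20, 10, -7, 25] (3 swaps)
After pass 2: [6, 19, 10, -7, 20, 25] (3 swaps)
After pass 3: [6, 10, -7, 19, 20, 25] (2 swaps)
Total swaps: 8


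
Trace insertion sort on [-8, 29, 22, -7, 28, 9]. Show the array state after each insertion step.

First element -8 is already 'sorted'
Insert 29: shifted 0 elements -> [-8, 29, 22, -7, 28, 9]
Insert 22: shifted 1 elements -> [-8, 22, 29, -7, 28, 9]
Insert -7: shifted 2 elements -> [-8, -7, 22, 29, 28, 9]
Insert 28: shifted 1 elements -> [-8, -7, 22, 28, 29, 9]
Insert 9: shifted 3 elements -> [-8, -7, 9, 22, 28, 29]


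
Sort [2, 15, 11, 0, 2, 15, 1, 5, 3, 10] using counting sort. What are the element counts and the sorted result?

Count array: [1, 1, 2, 1, 0, 1, 0, 0, 0, 0, 1, 1, 0, 0, 0, 2]
(count[i] = number of elements equal to i)
Cumulative count: [1, 2, 4, 5, 5, 6, 6, 6, 6, 6, 7, 8, 8, 8, 8, 10]
Sorted: [0, 1, 2, 2, 3, 5, 10, 11, 15, 15]


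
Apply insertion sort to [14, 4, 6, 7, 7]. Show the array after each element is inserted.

First element 14 is already 'sorted'
Insert 4: shifted 1 elements -> [4, 14, 6, 7, 7]
Insert 6: shifted 1 elements -> [4, 6, 14, 7, 7]
Insert 7: shifted 1 elements -> [4, 6, 7, 14, 7]
Insert 7: shifted 1 elements -> [4, 6, 7, 7, 14]


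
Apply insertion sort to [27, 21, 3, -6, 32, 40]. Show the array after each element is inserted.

First element 27 is already 'sorted'
Insert 21: shifted 1 elements -> [21, 27, 3, -6, 32, 40]
Insert 3: shifted 2 elements -> [3, 21, 27, -6, 32, 40]
Insert -6: shifted 3 elements -> [-6, 3, 21, 27, 32, 40]
Insert 32: shifted 0 elements -> [-6, 3, 21, 27, 32, 40]
Insert 40: shifted 0 elements -> [-6, 3, 21, 27, 32, 40]


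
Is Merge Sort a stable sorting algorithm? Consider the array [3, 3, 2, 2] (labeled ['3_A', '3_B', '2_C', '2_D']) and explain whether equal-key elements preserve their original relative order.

Trace Merge Sort on the labeled array (the key is the number; the letter only tracks identity):
  Merge [3_A] + [3_B] -> [3_A, 3_B]
  Merge [2_C] + [2_D] -> [2_C, 2_D]
  Merge [3_A, 3_B] + [2_C, 2_D] -> [2_C, 2_D, 3_A, 3_B]
Final order: [2_C, 2_D, 3_A, 3_B]
Equal keys:
  value 2: originally 2_C, 2_D; after sorting 2_C, 2_D -> order preserved
  value 3: originally 3_A, 3_B; after sorting 3_A, 3_B -> order preserved
All equal keys kept their original relative order. Merge Sort is stable: when the heads of the two halves are equal the merge takes from the left half first.
Answer: Stable


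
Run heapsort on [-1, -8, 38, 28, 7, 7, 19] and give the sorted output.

Build heap: [38, 28, 19, -8, 7, 7, -1]
Extract 38: [28, 7, 19, -8, -1, 7, 38]
Extract 28: [19, 7, 7, -8, -1, 28, 38]
Extract 19: [7, -1, 7, -8, 19, 28, 38]
Extract 7: [7, -1, -8, 7, 19, 28, 38]
Extract 7: [-1, -8, 7, 7, 19, 28, 38]
Extract -1: [-8, -1, 7, 7, 19, 28, 38]


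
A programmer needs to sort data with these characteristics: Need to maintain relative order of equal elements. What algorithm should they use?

Best choice: Merge sort or Insertion sort
Reason: Both are stable; quicksort and heapsort are not stable


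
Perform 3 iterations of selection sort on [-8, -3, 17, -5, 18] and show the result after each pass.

Pass 1: Select minimum -8 at index 0, swap -> [-8, -3, 17, -5, 18]
Pass 2: Select minimum -5 at index 3, swap -> [-8, -5, 17, -3, 18]
Pass 3: Select minimum -3 at index 3, swap -> [-8, -5, -3, 17, 18]


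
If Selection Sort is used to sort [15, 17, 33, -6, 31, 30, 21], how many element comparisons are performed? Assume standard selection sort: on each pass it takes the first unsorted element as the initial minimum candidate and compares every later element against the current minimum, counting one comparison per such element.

Pass 1: scan indices 1..6 for the minimum = 6 comparison(s); min is -6, place at index 0 -> [-6, 17, 33, 15, 31, 30, 21]
Pass 2: scan indices 2..6 for the minimum = 5 comparison(s); min is 15, place at index 1 -> [-6, 15, 33, 17, 31, 30, 21]
Pass 3: scan indices 3..6 for the minimum = 4 comparison(s); min is 17, place at index 2 -> [-6, 15, 17, 33, 31, 30, 21]
Pass 4: scan indices 4..6 for the minimum = 3 comparison(s); min is 21, place at index 3 -> [-6, 15, 17, 21, 31, 30, 33]
Pass 5: scan indices 5..6 for the minimum = 2 comparison(s); min is 30, place at index 4 -> [-6, 15, 17, 21, 30, 31, 33]
Pass 6: scan indices 6..6 for the minimum = 1 comparison(s); min is 31, place at index 5 -> [-6, 15, 17, 21, 30, 31, 33]
Selection sort always scans the whole unsorted suffix, so the count is (n-1) + (n-2) + ... + 1 = n(n-1)/2 = 7*6/2 = 21 regardless of the input order.
Total comparisons: 6 + 5 + 4 + 3 + 2 + 1 = 21


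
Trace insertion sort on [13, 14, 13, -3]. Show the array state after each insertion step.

First element 13 is already 'sorted'
Insert 14: shifted 0 elements -> [13, 14, 13, -3]
Insert 13: shifted 1 elements -> [13, 13, 14, -3]
Insert -3: shifted 3 elements -> [-3, 13, 13, 14]


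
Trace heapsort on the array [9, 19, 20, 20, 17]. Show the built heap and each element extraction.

Build heap: [20, 19, 20, 9, 17]
Extract 20: [20, 19, 17, 9, 20]
Extract 20: [19, 9, 17, 20, 20]
Extract 19: [17, 9, 19, 20, 20]
Extract 17: [9, 17, 19, 20, 20]


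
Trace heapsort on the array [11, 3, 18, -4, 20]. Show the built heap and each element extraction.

Build heap: [20, 11, 18, -4, 3]
Extract 20: [18, 11, 3, -4, 20]
Extract 18: [11, -4, 3, 18, 20]
Extract 11: [3, -4, 11, 18, 20]
Extract 3: [-4, 3, 11, 18, 20]


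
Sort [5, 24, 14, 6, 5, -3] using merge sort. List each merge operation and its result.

Divide and conquer:
  Merge [24] + [14] -> [14, 24]
  Merge [5] + [14, 24] -> [5, 14, 24]
  Merge [5] + [-3] -> [-3, 5]
  Merge [6] + [-3, 5] -> [-3, 5, 6]
  Merge [5, 14, 24] + [-3, 5, 6] -> [-3, 5, 5, 6, 14, 24]


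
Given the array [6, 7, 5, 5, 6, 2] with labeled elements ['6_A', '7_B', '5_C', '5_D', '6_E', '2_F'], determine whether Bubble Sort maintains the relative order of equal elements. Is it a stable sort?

Trace Bubble Sort on the labeled array (the key is the number; the letter only tracks identity):
  After pass 1: [6_A, 5_C, 5_D, 6_E, 2_F, 7_B]
  After pass 2: [5_C, 5_D, 6_A, 2_F, 6_E, 7_B]
  After pass 3: [5_C, 5_D, 2_F, 6_A, 6_E, 7_B]
  After pass 4: [5_C, 2_F, 5_D, 6_A, 6_E, 7_B]
  After pass 5: [2_F, 5_C, 5_D, 6_A, 6_E, 7_B]
Final order: [2_F, 5_C, 5_D, 6_A, 6_E, 7_B]
Equal keys:
  value 5: originally 5_C, 5_D; after sorting 5_C, 5_D -> order preserved
  value 6: originally 6_A, 6_E; after sorting 6_A, 6_E -> order preserved
All equal keys kept their original relative order. Bubble Sort is stable: it only swaps adjacent elements when the left one is strictly greater, so equal keys never move past each other.
Answer: Stable


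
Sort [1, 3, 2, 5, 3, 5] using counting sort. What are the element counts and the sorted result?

Count array: [0, 1, 1, 2, 0, 2]
(count[i] = number of elements equal to i)
Cumulative count: [0, 1, 2, 4, 4, 6]
Sorted: [1, 2, 3, 3, 5, 5]


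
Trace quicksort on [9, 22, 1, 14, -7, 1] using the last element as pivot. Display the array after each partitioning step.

Partition 1: pivot=1 at index 2 -> [1, -7, 1, 14, 22, 9]
Partition 2: pivot=-7 at index 0 -> [-7, 1, 1, 14, 22, 9]
Partition 3: pivot=9 at index 3 -> [-7, 1, 1, 9, 22, 14]
Partition 4: pivot=14 at index 4 -> [-7, 1, 1, 9, 14, 22]


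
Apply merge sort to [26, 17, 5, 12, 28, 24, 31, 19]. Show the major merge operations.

Divide and conquer:
  Merge [26] + [17] -> [17, 26]
  Merge [5] + [12] -> [5, 12]
  Merge [17, 26] + [5, 12] -> [5, 12, 17, 26]
  Merge [28] + [24] -> [24, 28]
  Merge [31] + [19] -> [19, 31]
  Merge [24, 28] + [19, 31] -> [19, 24, 28, 31]
  Merge [5, 12, 17, 26] + [19, 24, 28, 31] -> [5, 12, 17, 19, 24, 26, 28, 31]


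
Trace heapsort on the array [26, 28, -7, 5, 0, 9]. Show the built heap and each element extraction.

Build heap: [28, 26, 9, 5, 0, -7]
Extract 28: [26, 5, 9, -7, 0, 28]
Extract 26: [9, 5, 0, -7, 26, 28]
Extract 9: [5, -7, 0, 9, 26, 28]
Extract 5: [0, -7, 5, 9, 26, 28]
Extract 0: [-7, 0, 5, 9, 26, 28]


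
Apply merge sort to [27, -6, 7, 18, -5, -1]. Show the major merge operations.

Divide and conquer:
  Merge [-6] + [7] -> [-6, 7]
  Merge [27] + [-6, 7] -> [-6, 7, 27]
  Merge [-5] + [-1] -> [-5, -1]
  Merge [18] + [-5, -1] -> [-5, -1, 18]
  Merge [-6, 7, 27] + [-5, -1, 18] -> [-6, -5, -1, 7, 18, 27]


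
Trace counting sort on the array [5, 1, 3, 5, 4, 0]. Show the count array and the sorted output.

Count array: [1, 1, 0, 1, 1, 2]
(count[i] = number of elements equal to i)
Cumulative count: [1, 2, 2, 3, 4, 6]
Sorted: [0, 1, 3, 4, 5, 5]


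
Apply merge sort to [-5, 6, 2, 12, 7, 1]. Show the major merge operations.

Divide and conquer:
  Merge [6] + [2] -> [2, 6]
  Merge [-5] + [2, 6] -> [-5, 2, 6]
  Merge [7] + [1] -> [1, 7]
  Merge [12] + [1, 7] -> [1, 7, 12]
  Merge [-5, 2, 6] + [1, 7, 12] -> [-5, 1, 2, 6, 7, 12]


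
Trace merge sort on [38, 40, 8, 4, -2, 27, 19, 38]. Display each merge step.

Divide and conquer:
  Merge [38] + [40] -> [38, 40]
  Merge [8] + [4] -> [4, 8]
  Merge [38, 40] + [4, 8] -> [4, 8, 38, 40]
  Merge [-2] + [27] -> [-2, 27]
  Merge [19] + [38] -> [19, 38]
  Merge [-2, 27] + [19, 38] -> [-2, 19, 27, 38]
  Merge [4, 8, 38, 40] + [-2, 19, 27, 38] -> [-2, 4, 8, 19, 27, 38, 38, 40]


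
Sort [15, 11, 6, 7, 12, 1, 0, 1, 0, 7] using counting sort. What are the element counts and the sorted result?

Count array: [2, 2, 0, 0, 0, 0, 1, 2, 0, 0, 0, 1, 1, 0, 0, 1]
(count[i] = number of elements equal to i)
Cumulative count: [2, 4, 4, 4, 4, 4, 5, 7, 7, 7, 7, 8, 9, 9, 9, 10]
Sorted: [0, 0, 1, 1, 6, 7, 7, 11, 12, 15]


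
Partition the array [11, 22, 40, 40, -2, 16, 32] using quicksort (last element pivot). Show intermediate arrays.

Partition 1: pivot=32 at index 4 -> [11, 22, -2, 16, 32, 40, 40]
Partition 2: pivot=16 at index 2 -> [11, -2, 16, 22, 32, 40, 40]
Partition 3: pivot=-2 at index 0 -> [-2, 11, 16, 22, 32, 40, 40]
Partition 4: pivot=40 at index 6 -> [-2, 11, 16, 22, 32, 40, 40]


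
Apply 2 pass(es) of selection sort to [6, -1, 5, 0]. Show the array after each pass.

Pass 1: Select minimum -1 at index 1, swap -> [-1, 6, 5, 0]
Pass 2: Select minimum 0 at index 3, swap -> [-1, 0, 5, 6]


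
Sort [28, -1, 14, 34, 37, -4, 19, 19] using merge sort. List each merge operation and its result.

Divide and conquer:
  Merge [28] + [-1] -> [-1, 28]
  Merge [14] + [34] -> [14, 34]
  Merge [-1, 28] + [14, 34] -> [-1, 14, 28, 34]
  Merge [37] + [-4] -> [-4, 37]
  Merge [19] + [19] -> [19, 19]
  Merge [-4, 37] + [19, 19] -> [-4, 19, 19, 37]
  Merge [-1, 14, 28, 34] + [-4, 19, 19, 37] -> [-4, -1, 14, 19, 19, 28, 34, 37]


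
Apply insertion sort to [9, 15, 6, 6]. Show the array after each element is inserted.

First element 9 is already 'sorted'
Insert 15: shifted 0 elements -> [9, 15, 6, 6]
Insert 6: shifted 2 elements -> [6, 9, 15, 6]
Insert 6: shifted 2 elements -> [6, 6, 9, 15]


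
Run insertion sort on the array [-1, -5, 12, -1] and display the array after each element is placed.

First element -1 is already 'sorted'
Insert -5: shifted 1 elements -> [-5, -1, 12, -1]
Insert 12: shifted 0 elements -> [-5, -1, 12, -1]
Insert -1: shifted 1 elements -> [-5, -1, -1, 12]


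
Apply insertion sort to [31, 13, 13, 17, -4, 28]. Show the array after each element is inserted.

First element 31 is already 'sorted'
Insert 13: shifted 1 elements -> [13, 31, 13, 17, -4, 28]
Insert 13: shifted 1 elements -> [13, 13, 31, 17, -4, 28]
Insert 17: shifted 1 elements -> [13, 13, 17, 31, -4, 28]
Insert -4: shifted 4 elements -> [-4, 13, 13, 17, 31, 28]
Insert 28: shifted 1 elements -> [-4, 13, 13, 17, 28, 31]


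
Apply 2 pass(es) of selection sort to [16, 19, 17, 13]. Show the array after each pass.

Pass 1: Select minimum 13 at index 3, swap -> [13, 19, 17, 16]
Pass 2: Select minimum 16 at index 3, swap -> [13, 16, 17, 19]


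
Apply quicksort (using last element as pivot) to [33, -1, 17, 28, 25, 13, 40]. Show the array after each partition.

Partition 1: pivot=40 at index 6 -> [33, -1, 17, 28, 25, 13, 40]
Partition 2: pivot=13 at index 1 -> [-1, 13, 17, 28, 25, 33, 40]
Partition 3: pivot=33 at index 5 -> [-1, 13, 17, 28, 25, 33, 40]
Partition 4: pivot=25 at index 3 -> [-1, 13, 17, 25, 28, 33, 40]


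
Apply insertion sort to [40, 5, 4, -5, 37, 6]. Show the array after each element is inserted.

First element 40 is already 'sorted'
Insert 5: shifted 1 elements -> [5, 40, 4, -5, 37, 6]
Insert 4: shifted 2 elements -> [4, 5, 40, -5, 37, 6]
Insert -5: shifted 3 elements -> [-5, 4, 5, 40, 37, 6]
Insert 37: shifted 1 elements -> [-5, 4, 5, 37, 40, 6]
Insert 6: shifted 2 elements -> [-5, 4, 5, 6, 37, 40]


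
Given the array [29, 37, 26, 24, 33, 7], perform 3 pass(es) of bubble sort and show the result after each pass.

After pass 1: [29, 26, 24, 33, 7, 37] (4 swaps)
After pass 2: [26, 24, 29, 7, 33, 37] (3 swaps)
After pass 3: [24, 26, 7, 29, 33, 37] (2 swaps)
Total swaps: 9


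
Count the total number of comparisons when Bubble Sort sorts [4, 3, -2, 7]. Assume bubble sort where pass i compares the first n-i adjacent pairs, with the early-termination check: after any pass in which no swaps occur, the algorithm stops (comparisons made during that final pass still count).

Pass 1: compare adjacent pairs (0,1)..(2,3) = 3 comparison(s), 2 swap(s) -> [3, -2, 4, 7]
Pass 2: compare adjacent pairs (0,1)..(1,2) = 2 comparison(s), 1 swap(s) -> [-2, 3, 4, 7]
Pass 3: compare adjacent pairs (0,1)..(0,1) = 1 comparison(s), 0 swap(s) -> [-2, 3, 4, 7]
No swaps in this pass, so bubble sort stops here.
Total comparisons: 3 + 2 + 1 = 6


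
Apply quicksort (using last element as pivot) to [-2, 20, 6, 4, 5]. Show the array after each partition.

Partition 1: pivot=5 at index 2 -> [-2, 4, 5, 20, 6]
Partition 2: pivot=4 at index 1 -> [-2, 4, 5, 20, 6]
Partition 3: pivot=6 at index 3 -> [-2, 4, 5, 6, 20]


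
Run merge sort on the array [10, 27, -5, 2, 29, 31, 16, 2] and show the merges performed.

Divide and conquer:
  Merge [10] + [27] -> [10, 27]
  Merge [-5] + [2] -> [-5, 2]
  Merge [10, 27] + [-5, 2] -> [-5, 2, 10, 27]
  Merge [29] + [31] -> [29, 31]
  Merge [16] + [2] -> [2, 16]
  Merge [29, 31] + [2, 16] -> [2, 16, 29, 31]
  Merge [-5, 2, 10, 27] + [2, 16, 29, 31] -> [-5, 2, 2, 10, 16, 27, 29, 31]


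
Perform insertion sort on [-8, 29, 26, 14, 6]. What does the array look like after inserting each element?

First element -8 is already 'sorted'
Insert 29: shifted 0 elements -> [-8, 29, 26, 14, 6]
Insert 26: shifted 1 elements -> [-8, 26, 29, 14, 6]
Insert 14: shifted 2 elements -> [-8, 14, 26, 29, 6]
Insert 6: shifted 3 elements -> [-8, 6, 14, 26, 29]


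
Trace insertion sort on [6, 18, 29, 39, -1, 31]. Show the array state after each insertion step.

First element 6 is already 'sorted'
Insert 18: shifted 0 elements -> [6, 18, 29, 39, -1, 31]
Insert 29: shifted 0 elements -> [6, 18, 29, 39, -1, 31]
Insert 39: shifted 0 elements -> [6, 18, 29, 39, -1, 31]
Insert -1: shifted 4 elements -> [-1, 6, 18, 29, 39, 31]
Insert 31: shifted 1 elements -> [-1, 6, 18, 29, 31, 39]


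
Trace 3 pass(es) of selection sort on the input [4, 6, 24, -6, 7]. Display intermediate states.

Pass 1: Select minimum -6 at index 3, swap -> [-6, 6, 24, 4, 7]
Pass 2: Select minimum 4 at index 3, swap -> [-6, 4, 24, 6, 7]
Pass 3: Select minimum 6 at index 3, swap -> [-6, 4, 6, 24, 7]


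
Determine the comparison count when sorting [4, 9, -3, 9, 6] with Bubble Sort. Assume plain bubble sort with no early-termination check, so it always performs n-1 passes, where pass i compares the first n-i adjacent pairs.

Pass 1: compare adjacent pairs (0,1)..(3,4) = 4 comparison(s), 2 swap(s) -> [4, -3, 9, 6, 9]
Pass 2: compare adjacent pairs (0,1)..(2,3) = 3 comparison(s), 2 swap(s) -> [-3, 4, 6, 9, 9]
Pass 3: compare adjacent pairs (0,1)..(1,2) = 2 comparison(s), 0 swap(s) -> [-3, 4, 6, 9, 9]
Pass 4: compare adjacent pairs (0,1)..(0,1) = 1 comparison(s), 0 swap(s) -> [-3, 4, 6, 9, 9]
Total comparisons: 4 + 3 + 2 + 1 = 10


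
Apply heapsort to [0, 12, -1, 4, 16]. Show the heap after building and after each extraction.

Build heap: [16, 12, -1, 4, 0]
Extract 16: [12, 4, -1, 0, 16]
Extract 12: [4, 0, -1, 12, 16]
Extract 4: [0, -1, 4, 12, 16]
Extract 0: [-1, 0, 4, 12, 16]
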